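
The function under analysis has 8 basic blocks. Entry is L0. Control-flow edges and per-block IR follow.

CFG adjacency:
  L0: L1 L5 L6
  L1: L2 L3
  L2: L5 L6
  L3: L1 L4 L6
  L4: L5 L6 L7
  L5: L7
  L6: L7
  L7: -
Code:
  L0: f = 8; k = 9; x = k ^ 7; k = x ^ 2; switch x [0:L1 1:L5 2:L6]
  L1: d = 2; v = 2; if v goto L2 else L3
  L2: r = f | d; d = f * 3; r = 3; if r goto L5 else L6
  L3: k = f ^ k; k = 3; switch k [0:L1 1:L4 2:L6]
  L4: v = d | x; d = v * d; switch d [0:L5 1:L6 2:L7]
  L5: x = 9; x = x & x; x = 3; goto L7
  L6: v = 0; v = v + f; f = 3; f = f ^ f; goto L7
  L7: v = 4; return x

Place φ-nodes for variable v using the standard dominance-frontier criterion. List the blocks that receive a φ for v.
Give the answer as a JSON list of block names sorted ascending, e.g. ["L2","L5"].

Answer: ["L1", "L5", "L6", "L7"]

Analysis:
idom tree: L1←L0 L2←L1 L3←L1 L4←L3 L5←L0 L6←L0 L7←L0
Dom∩ at merges:
  L1: preds {L0,L3}: {L0} ∩ {L0,L1,L3} = {L0}; idom=L0
  L5: preds {L0,L2,L4}: {L0} ∩ {L0,L1,L2} ∩ {L0,L1,L3,L4} = {L0}; idom=L0
  L6: preds {L0,L2,L3,L4}: {L0} ∩ {L0,L1,L2} ∩ {L0,L1,L3} ∩ {L0,L1,L3,L4} = {L0}; idom=L0
  L7: preds {L4,L5,L6}: {L0,L1,L3,L4} ∩ {L0,L5} ∩ {L0,L6} = {L0}; idom=L0

DF derivation:
  L1←L0: walk · to L0
  L1←L3: walk L3→L1 to L0
  L5←L0: walk · to L0
  L5←L2: walk L2→L1 to L0
  L5←L4: walk L4→L3→L1 to L0
  L6←L0: walk · to L0
  L6←L2: walk L2→L1 to L0
  L6←L3: walk L3→L1 to L0
  L6←L4: walk L4→L3→L1 to L0
  L7←L4: walk L4→L3→L1 to L0
  L7←L5: walk L5 to L0
  L7←L6: walk L6 to L0
  DF(L0)=∅
  DF(L1)={L1,L5,L6,L7}
  DF(L2)={L5,L6}
  DF(L3)={L1,L5,L6,L7}
  DF(L4)={L5,L6,L7}
  DF(L5)={L7}
  DF(L6)={L7}
  DF(L7)=∅

φ for v: defs {L1,L4,L6,L7}
  DF⁺ = {L1,L5,L6,L7}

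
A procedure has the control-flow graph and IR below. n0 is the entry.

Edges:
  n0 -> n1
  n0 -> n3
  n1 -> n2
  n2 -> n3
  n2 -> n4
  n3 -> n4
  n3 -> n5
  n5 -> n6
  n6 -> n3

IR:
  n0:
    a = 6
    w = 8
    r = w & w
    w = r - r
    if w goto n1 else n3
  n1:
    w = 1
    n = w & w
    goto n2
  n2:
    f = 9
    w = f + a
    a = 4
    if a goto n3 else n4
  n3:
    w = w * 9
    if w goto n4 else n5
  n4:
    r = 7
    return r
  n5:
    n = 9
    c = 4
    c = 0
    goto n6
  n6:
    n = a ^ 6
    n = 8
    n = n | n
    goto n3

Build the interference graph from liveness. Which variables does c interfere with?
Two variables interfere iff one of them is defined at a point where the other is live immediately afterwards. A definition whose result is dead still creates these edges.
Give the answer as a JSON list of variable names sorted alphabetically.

Per-block:
  n0: {a,r,w} / ∅
  n1: {n,w} / ∅
  n2: {a,f,w} / {a}
  n3: {w} / {w}
  n4: {r} / ∅
  n5: {c,n} / ∅
  n6: {n} / {a}

Backward fixpoint:
  n0 li=∅ lo={a,w}
  n1 li={a} lo={a}
  n2 li={a} lo={a,w}
  n3 li={a,w} lo={a,w}
  n4 li=∅ lo=∅
  n5 li={a,w} lo={a,w}
  n6 li={a,w} lo={a,w}

Conflict graph:
  a: {c,f,n,r,w}
  c: {a,w}
  f: {a}
  n: {a,w}
  r: {a}
  w: {a,c,n}

N(c) = ["a", "w"]

Answer: ["a", "w"]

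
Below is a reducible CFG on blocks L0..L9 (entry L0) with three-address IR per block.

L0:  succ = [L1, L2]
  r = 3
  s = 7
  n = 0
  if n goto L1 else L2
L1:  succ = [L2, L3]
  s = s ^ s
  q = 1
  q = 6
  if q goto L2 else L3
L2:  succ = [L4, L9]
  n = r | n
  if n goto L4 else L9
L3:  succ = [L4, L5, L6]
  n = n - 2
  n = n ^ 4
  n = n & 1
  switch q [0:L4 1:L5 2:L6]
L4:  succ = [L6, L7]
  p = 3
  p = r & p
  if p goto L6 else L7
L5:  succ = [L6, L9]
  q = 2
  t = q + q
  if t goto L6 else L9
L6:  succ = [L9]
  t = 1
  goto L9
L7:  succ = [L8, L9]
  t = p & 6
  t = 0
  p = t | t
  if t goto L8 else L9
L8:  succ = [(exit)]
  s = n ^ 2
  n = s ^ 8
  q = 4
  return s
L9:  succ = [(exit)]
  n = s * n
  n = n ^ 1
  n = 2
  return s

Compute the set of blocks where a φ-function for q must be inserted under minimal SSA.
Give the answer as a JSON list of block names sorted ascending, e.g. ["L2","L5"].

Answer: ["L2", "L4", "L6", "L9"]

Derivation:
idom tree: L1←L0 L2←L0 L3←L1 L4←L0 L5←L3 L6←L0 L7←L4 L8←L7 L9←L0
Dom at joins:
  L2: preds {L0,L1}: {L0} ∩ {L0,L1} = {L0}; idom=L0
  L4: preds {L2,L3}: {L0,L2} ∩ {L0,L1,L3} = {L0}; idom=L0
  L6: preds {L3,L4,L5}: {L0,L1,L3} ∩ {L0,L4} ∩ {L0,L1,L3,L5} = {L0}; idom=L0
  L9: preds {L2,L5,L6,L7}: {L0,L2} ∩ {L0,L1,L3,L5} ∩ {L0,L6} ∩ {L0,L4,L7} = {L0}; idom=L0

Frontier:
  L2←L0: walk · to L0
  L2←L1: walk L1 to L0
  L4←L2: walk L2 to L0
  L4←L3: walk L3→L1 to L0
  L6←L3: walk L3→L1 to L0
  L6←L4: walk L4 to L0
  L6←L5: walk L5→L3→L1 to L0
  L9←L2: walk L2 to L0
  L9←L5: walk L5→L3→L1 to L0
  L9←L6: walk L6 to L0
  L9←L7: walk L7→L4 to L0
  DF(L0)=∅
  DF(L1)={L2,L4,L6,L9}
  DF(L2)={L4,L9}
  DF(L3)={L4,L6,L9}
  DF(L4)={L6,L9}
  DF(L5)={L6,L9}
  DF(L6)={L9}
  DF(L7)={L9}
  DF(L8)=∅
  DF(L9)=∅

φ for q: defs {L1,L5,L8}
  DF⁺ = {L2,L4,L6,L9}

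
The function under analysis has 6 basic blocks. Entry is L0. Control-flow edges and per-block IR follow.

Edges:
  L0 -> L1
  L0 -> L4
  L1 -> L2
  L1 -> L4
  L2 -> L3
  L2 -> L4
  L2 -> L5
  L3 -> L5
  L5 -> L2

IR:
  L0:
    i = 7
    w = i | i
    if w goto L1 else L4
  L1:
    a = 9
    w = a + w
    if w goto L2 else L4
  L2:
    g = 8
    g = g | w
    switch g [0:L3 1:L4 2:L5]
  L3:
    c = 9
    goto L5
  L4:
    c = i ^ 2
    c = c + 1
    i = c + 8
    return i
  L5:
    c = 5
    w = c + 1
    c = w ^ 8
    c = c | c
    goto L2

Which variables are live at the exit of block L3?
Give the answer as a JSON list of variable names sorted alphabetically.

Answer: ["i"]

Derivation:
Per-block:
  L0: def={i,w} ue=∅
  L1: def={a,w} ue={w}
  L2: def={g} ue={w}
  L3: def={c} ue=∅
  L4: def={c,i} ue={i}
  L5: def={c,w} ue=∅

Liveness:
  L0: in=∅ out={i,w}
  L1: in={i,w} out={i,w}
  L2: in={i,w} out={i}
  L3: in={i} out={i}
  L4: in={i} out=∅
  L5: in={i} out={i,w}

live-out(L3) = ["i"]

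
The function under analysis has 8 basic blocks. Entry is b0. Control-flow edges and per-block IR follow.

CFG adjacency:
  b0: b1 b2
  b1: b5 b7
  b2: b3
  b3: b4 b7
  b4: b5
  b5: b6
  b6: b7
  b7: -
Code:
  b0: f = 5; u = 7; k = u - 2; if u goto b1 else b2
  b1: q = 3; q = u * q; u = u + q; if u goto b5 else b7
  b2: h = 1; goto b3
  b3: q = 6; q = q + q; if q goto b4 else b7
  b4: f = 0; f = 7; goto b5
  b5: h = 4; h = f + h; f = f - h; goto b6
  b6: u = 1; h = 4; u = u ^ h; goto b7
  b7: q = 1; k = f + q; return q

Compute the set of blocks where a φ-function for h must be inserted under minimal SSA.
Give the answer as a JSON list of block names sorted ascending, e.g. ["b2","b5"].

Answer: ["b5", "b7"]

Analysis:
idom tree: b1←b0 b2←b0 b3←b2 b4←b3 b5←b0 b6←b5 b7←b0
Join-block Dom:
  b5: preds {b1,b4}: {b0,b1} ∩ {b0,b2,b3,b4} = {b0}; idom=b0
  b7: preds {b1,b3,b6}: {b0,b1} ∩ {b0,b2,b3} ∩ {b0,b5,b6} = {b0}; idom=b0

Frontier:
  join b5 pred b1: b1 stop@b0
  join b5 pred b4: b4→b3→b2 stop@b0
  join b7 pred b1: b1 stop@b0
  join b7 pred b3: b3→b2 stop@b0
  join b7 pred b6: b6→b5 stop@b0
  DF(b0)=∅
  DF(b1)={b5,b7}
  DF(b2)={b5,b7}
  DF(b3)={b5,b7}
  DF(b4)={b5}
  DF(b5)={b7}
  DF(b6)={b7}
  DF(b7)=∅

φ for h: defs {b2,b5,b6}
  DF⁺ = {b5,b7}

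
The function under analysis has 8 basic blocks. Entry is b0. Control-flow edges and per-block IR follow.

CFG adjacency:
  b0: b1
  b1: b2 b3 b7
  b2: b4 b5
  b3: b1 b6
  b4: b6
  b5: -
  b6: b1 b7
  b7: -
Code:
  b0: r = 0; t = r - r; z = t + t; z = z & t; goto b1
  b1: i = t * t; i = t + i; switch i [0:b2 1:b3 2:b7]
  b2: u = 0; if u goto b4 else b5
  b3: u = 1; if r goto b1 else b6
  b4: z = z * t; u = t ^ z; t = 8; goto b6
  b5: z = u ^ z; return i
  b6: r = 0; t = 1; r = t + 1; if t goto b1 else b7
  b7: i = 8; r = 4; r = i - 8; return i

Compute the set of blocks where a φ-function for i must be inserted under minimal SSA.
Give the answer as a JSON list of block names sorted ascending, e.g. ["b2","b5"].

idom tree: b1←b0 b2←b1 b3←b1 b4←b2 b5←b2 b6←b1 b7←b1
Join-block Dom:
  b1: preds {b0,b3,b6}: {b0} ∩ {b0,b1,b3} ∩ {b0,b1,b6} = {b0}; idom=b0
  b6: preds {b3,b4}: {b0,b1,b3} ∩ {b0,b1,b2,b4} = {b0,b1}; idom=b1
  b7: preds {b1,b6}: {b0,b1} ∩ {b0,b1,b6} = {b0,b1}; idom=b1

DF derivation:
  b1←b0: walk · to b0
  b1←b3: walk b3→b1 to b0
  b1←b6: walk b6→b1 to b0
  b6←b3: walk b3 to b1
  b6←b4: walk b4→b2 to b1
  b7←b1: walk · to b1
  b7←b6: walk b6 to b1
  b0 → ∅
  b1 → {b1}
  b2 → {b6}
  b3 → {b1,b6}
  b4 → {b6}
  b5 → ∅
  b6 → {b1,b7}
  b7 → ∅

φ for i: defs {b1,b7}
  DF⁺ = {b1}

Answer: ["b1"]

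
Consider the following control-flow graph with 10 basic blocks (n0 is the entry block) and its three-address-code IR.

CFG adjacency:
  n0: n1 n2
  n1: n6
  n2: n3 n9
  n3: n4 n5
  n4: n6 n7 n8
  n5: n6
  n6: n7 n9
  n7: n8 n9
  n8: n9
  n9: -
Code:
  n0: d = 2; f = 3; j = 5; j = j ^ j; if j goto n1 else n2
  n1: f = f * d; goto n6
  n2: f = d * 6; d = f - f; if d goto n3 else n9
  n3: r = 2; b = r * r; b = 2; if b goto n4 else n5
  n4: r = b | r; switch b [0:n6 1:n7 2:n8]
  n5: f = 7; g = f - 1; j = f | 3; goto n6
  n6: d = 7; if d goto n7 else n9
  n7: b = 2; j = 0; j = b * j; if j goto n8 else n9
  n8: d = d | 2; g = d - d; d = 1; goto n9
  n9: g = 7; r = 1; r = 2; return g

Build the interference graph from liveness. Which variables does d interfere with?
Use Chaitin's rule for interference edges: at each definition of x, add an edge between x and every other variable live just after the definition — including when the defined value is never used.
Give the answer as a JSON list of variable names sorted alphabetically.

Answer: ["b", "f", "j", "r"]

Working:
Block summaries:
  n0: def={d,f,j} ue=∅
  n1: def={f} ue={d,f}
  n2: def={d,f} ue={d}
  n3: def={b,r} ue=∅
  n4: def={r} ue={b,r}
  n5: def={f,g,j} ue=∅
  n6: def={d} ue=∅
  n7: def={b,j} ue=∅
  n8: def={d,g} ue={d}
  n9: def={g,r} ue=∅

Liveness:
  n0: in=∅ out={d,f}
  n1: in={d,f} out=∅
  n2: in={d} out={d}
  n3: in={d} out={b,d,r}
  n4: in={b,d,r} out={d}
  n5: in=∅ out=∅
  n6: in=∅ out={d}
  n7: in={d} out={d}
  n8: in={d} out=∅
  n9: in=∅ out=∅

Conflict graph:
  b — {d,j,r}
  d — {b,f,j,r}
  f — {d,g,j}
  g — {f,r}
  j — {b,d,f}
  r — {b,d,g}

N(d) = ["b", "f", "j", "r"]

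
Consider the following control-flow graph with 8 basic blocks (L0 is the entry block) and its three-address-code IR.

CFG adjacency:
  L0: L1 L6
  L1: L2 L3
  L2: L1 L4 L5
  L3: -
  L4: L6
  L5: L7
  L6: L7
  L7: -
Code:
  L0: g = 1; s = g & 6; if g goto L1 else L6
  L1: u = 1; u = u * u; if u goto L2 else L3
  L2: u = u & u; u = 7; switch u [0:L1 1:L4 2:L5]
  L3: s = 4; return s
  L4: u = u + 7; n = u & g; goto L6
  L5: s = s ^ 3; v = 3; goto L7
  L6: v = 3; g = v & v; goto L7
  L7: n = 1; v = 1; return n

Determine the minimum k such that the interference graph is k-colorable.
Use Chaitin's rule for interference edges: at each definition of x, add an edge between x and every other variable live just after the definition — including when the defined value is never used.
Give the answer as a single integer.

Answer: 3

Working:
Per-block:
  L0: {g,s} / ∅
  L1: {u} / ∅
  L2: {u} / {u}
  L3: {s} / ∅
  L4: {n,u} / {g,u}
  L5: {s,v} / {s}
  L6: {g,v} / ∅
  L7: {n,v} / ∅

Backward fixpoint:
  live L0: ∅→{g,s}
  live L1: {g,s}→{g,s,u}
  live L2: {g,s,u}→{g,s,u}
  live L3: ∅→∅
  live L4: {g,u}→∅
  live L5: {s}→∅
  live L6: ∅→∅
  live L7: ∅→∅

Conflict graph:
  g: {s,u}
  n: {v}
  s: {g,u}
  u: {g,s}
  v: {n}

Registers:
  clique {g,s,u} ⇒ need ≥ 3
  3-colouring: R0={g,n}  R1={s,v}  R2={u}
  χ = 3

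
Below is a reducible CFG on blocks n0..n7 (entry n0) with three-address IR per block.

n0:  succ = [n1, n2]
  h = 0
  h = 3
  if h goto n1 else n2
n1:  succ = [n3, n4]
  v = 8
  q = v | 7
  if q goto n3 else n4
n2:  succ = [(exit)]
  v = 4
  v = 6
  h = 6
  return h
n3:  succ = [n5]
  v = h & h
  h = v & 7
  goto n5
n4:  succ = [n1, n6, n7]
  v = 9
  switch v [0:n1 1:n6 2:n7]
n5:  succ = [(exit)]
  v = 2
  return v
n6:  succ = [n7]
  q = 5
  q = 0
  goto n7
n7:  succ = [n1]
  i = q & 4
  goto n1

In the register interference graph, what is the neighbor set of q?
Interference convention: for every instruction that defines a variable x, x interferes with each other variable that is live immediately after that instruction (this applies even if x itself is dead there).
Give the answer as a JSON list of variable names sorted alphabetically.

Answer: ["h", "v"]

Working:
def/use:
  n0: {h} / ∅
  n1: {q,v} / ∅
  n2: {h,v} / ∅
  n3: {h,v} / {h}
  n4: {v} / ∅
  n5: {v} / ∅
  n6: {q} / ∅
  n7: {i} / {q}

Backward fixpoint:
  n0 li=∅ lo={h}
  n1 li={h} lo={h,q}
  n2 li=∅ lo=∅
  n3 li={h} lo=∅
  n4 li={h,q} lo={h,q}
  n5 li=∅ lo=∅
  n6 li={h} lo={h,q}
  n7 li={h,q} lo={h}

Interfere edges:
  h: {i,q,v}
  i: {h}
  q: {h,v}
  v: {h,q}

N(q) = ["h", "v"]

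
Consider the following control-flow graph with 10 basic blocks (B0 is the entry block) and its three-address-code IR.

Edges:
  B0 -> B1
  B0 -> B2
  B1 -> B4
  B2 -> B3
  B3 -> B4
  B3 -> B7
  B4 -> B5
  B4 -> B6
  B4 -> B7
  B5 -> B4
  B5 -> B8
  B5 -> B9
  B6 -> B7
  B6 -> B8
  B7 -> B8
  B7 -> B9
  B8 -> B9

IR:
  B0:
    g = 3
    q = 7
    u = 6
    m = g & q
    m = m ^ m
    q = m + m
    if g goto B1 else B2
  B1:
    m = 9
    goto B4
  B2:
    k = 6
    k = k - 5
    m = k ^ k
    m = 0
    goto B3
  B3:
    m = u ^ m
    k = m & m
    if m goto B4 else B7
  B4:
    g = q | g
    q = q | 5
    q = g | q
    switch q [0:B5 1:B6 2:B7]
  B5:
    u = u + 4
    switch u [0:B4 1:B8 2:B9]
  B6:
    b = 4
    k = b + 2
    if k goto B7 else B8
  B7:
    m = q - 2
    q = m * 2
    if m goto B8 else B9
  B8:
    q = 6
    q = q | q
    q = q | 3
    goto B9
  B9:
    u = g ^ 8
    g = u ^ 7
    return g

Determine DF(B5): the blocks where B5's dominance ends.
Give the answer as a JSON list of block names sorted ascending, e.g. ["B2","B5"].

Answer: ["B4", "B8", "B9"]

Working:
idom tree: B1←B0 B2←B0 B3←B2 B4←B0 B5←B4 B6←B4 B7←B0 B8←B0 B9←B0
Dom at joins:
  B4: preds {B1,B3,B5}: {B0,B1} ∩ {B0,B2,B3} ∩ {B0,B4,B5} = {B0}; idom=B0
  B7: preds {B3,B4,B6}: {B0,B2,B3} ∩ {B0,B4} ∩ {B0,B4,B6} = {B0}; idom=B0
  B8: preds {B5,B6,B7}: {B0,B4,B5} ∩ {B0,B4,B6} ∩ {B0,B7} = {B0}; idom=B0
  B9: preds {B5,B7,B8}: {B0,B4,B5} ∩ {B0,B7} ∩ {B0,B8} = {B0}; idom=B0

Frontier:
  join B4 pred B1: B1 stop@B0
  join B4 pred B3: B3→B2 stop@B0
  join B4 pred B5: B5→B4 stop@B0
  join B7 pred B3: B3→B2 stop@B0
  join B7 pred B4: B4 stop@B0
  join B7 pred B6: B6→B4 stop@B0
  join B8 pred B5: B5→B4 stop@B0
  join B8 pred B6: B6→B4 stop@B0
  join B8 pred B7: B7 stop@B0
  join B9 pred B5: B5→B4 stop@B0
  join B9 pred B7: B7 stop@B0
  join B9 pred B8: B8 stop@B0
  DF(B0)=∅
  DF(B1)={B4}
  DF(B2)={B4,B7}
  DF(B3)={B4,B7}
  DF(B4)={B4,B7,B8,B9}
  DF(B5)={B4,B8,B9}
  DF(B6)={B7,B8}
  DF(B7)={B8,B9}
  DF(B8)={B9}
  DF(B9)=∅

DF(B5) = ["B4", "B8", "B9"]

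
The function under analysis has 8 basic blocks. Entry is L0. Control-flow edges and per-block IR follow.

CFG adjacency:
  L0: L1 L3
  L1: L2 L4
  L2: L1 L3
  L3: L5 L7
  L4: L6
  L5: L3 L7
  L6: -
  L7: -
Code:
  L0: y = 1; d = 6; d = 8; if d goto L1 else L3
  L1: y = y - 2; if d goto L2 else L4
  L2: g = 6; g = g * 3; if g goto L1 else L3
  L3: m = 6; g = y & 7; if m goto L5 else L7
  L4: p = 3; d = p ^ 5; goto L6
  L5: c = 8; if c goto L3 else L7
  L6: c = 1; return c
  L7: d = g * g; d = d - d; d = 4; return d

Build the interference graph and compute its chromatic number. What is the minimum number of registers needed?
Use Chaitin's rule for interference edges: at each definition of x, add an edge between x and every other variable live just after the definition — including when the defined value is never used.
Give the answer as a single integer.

Answer: 3

Derivation:
Block summaries:
  L0: def={d,y} ue=∅
  L1: def={y} ue={d,y}
  L2: def={g} ue=∅
  L3: def={g,m} ue={y}
  L4: def={d,p} ue=∅
  L5: def={c} ue=∅
  L6: def={c} ue=∅
  L7: def={d} ue={g}

Live sets:
  L0 li=∅ lo={d,y}
  L1 li={d,y} lo={d,y}
  L2 li={d,y} lo={d,y}
  L3 li={y} lo={g,y}
  L4 li=∅ lo=∅
  L5 li={g,y} lo={g,y}
  L6 li=∅ lo=∅
  L7 li={g} lo=∅

Interference:
  c: {g,y}
  d: {g,y}
  g: {c,d,m,y}
  m: {g,y}
  p: ∅
  y: {c,d,g,m}

Chromatic number:
  lower bound: {c,g,y} mutually conflict ⇒ χ ≥ 3
  assign c→R2 d→R2 g→R0 m→R2 p→R0 y→R1 — no edge inside a register ⇒ χ ≤ 3
  χ = 3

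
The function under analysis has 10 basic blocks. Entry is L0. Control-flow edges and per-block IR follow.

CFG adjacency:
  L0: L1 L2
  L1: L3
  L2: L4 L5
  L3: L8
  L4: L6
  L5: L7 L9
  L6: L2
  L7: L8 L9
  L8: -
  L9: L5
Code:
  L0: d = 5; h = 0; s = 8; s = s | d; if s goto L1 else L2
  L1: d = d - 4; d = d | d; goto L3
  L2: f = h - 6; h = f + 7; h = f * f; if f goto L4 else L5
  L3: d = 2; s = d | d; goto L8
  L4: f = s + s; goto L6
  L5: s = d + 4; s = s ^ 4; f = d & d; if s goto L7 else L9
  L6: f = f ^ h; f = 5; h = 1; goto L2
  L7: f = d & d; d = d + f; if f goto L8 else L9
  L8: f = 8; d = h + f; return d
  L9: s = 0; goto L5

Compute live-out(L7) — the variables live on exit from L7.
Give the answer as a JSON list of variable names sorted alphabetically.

def/use:
  L0: def={d,h,s} ue=∅
  L1: def={d} ue={d}
  L2: def={f,h} ue={h}
  L3: def={d,s} ue=∅
  L4: def={f} ue={s}
  L5: def={f,s} ue={d}
  L6: def={f,h} ue={f,h}
  L7: def={d,f} ue={d}
  L8: def={d,f} ue={h}
  L9: def={s} ue=∅

Liveness:
  L0: in=∅ out={d,h,s}
  L1: in={d,h} out={h}
  L2: in={d,h,s} out={d,h,s}
  L3: in={h} out={h}
  L4: in={d,h,s} out={d,f,h,s}
  L5: in={d,h} out={d,h}
  L6: in={d,f,h,s} out={d,h,s}
  L7: in={d,h} out={d,h}
  L8: in={h} out=∅
  L9: in={d,h} out={d,h}

live-out(L7) = ["d", "h"]

Answer: ["d", "h"]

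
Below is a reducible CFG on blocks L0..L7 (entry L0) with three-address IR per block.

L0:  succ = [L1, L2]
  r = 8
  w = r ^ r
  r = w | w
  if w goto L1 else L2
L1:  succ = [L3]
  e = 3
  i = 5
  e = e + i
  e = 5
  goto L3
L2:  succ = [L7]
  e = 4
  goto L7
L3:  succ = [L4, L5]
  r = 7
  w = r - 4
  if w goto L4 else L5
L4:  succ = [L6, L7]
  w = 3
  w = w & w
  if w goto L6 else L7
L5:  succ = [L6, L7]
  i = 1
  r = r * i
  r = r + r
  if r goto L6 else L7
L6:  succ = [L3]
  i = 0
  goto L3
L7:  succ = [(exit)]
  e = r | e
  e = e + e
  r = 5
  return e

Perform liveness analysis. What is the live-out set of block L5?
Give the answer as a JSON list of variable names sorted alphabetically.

Block summaries:
  L0 def {r,w} use ∅
  L1 def {e,i} use ∅
  L2 def {e} use ∅
  L3 def {r,w} use ∅
  L4 def {w} use ∅
  L5 def {i,r} use {r}
  L6 def {i} use ∅
  L7 def {e,r} use {e,r}

Live sets:
  L0: in=∅ out={r}
  L1: in=∅ out={e}
  L2: in={r} out={e,r}
  L3: in={e} out={e,r}
  L4: in={e,r} out={e,r}
  L5: in={e,r} out={e,r}
  L6: in={e} out={e}
  L7: in={e,r} out=∅

live-out(L5) = ["e", "r"]

Answer: ["e", "r"]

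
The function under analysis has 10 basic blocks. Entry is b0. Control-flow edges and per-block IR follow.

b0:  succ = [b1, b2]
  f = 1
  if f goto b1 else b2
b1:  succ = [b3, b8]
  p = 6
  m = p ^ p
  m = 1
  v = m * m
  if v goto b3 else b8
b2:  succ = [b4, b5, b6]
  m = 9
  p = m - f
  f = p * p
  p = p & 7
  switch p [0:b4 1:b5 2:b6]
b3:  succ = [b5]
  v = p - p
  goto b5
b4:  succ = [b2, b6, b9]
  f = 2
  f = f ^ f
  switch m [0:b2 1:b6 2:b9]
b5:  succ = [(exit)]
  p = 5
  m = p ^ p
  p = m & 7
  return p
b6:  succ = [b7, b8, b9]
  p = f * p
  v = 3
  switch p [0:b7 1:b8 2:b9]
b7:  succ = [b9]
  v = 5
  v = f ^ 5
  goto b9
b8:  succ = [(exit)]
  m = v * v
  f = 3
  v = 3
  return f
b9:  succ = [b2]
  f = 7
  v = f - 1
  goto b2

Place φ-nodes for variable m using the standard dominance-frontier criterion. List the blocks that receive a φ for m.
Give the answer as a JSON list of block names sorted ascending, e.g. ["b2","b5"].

Answer: ["b2", "b5", "b8"]

Analysis:
idom tree: b1←b0 b2←b0 b3←b1 b4←b2 b5←b0 b6←b2 b7←b6 b8←b0 b9←b2
Join-block Dom:
  b2: preds {b0,b4,b9}: {b0} ∩ {b0,b2,b4} ∩ {b0,b2,b9} = {b0}; idom=b0
  b5: preds {b2,b3}: {b0,b2} ∩ {b0,b1,b3} = {b0}; idom=b0
  b6: preds {b2,b4}: {b0,b2} ∩ {b0,b2,b4} = {b0,b2}; idom=b2
  b8: preds {b1,b6}: {b0,b1} ∩ {b0,b2,b6} = {b0}; idom=b0
  b9: preds {b4,b6,b7}: {b0,b2,b4} ∩ {b0,b2,b6} ∩ {b0,b2,b6,b7} = {b0,b2}; idom=b2

DF walk-up:
  b2←b0: walk · to b0
  b2←b4: walk b4→b2 to b0
  b2←b9: walk b9→b2 to b0
  b5←b2: walk b2 to b0
  b5←b3: walk b3→b1 to b0
  b6←b2: walk · to b2
  b6←b4: walk b4 to b2
  b8←b1: walk b1 to b0
  b8←b6: walk b6→b2 to b0
  b9←b4: walk b4 to b2
  b9←b6: walk b6 to b2
  b9←b7: walk b7→b6 to b2
  b0: DF=∅
  b1: DF={b5,b8}
  b2: DF={b2,b5,b8}
  b3: DF={b5}
  b4: DF={b2,b6,b9}
  b5: DF=∅
  b6: DF={b8,b9}
  b7: DF={b9}
  b8: DF=∅
  b9: DF={b2}

φ for m: defs {b1,b2,b5,b8}
  DF⁺ = {b2,b5,b8}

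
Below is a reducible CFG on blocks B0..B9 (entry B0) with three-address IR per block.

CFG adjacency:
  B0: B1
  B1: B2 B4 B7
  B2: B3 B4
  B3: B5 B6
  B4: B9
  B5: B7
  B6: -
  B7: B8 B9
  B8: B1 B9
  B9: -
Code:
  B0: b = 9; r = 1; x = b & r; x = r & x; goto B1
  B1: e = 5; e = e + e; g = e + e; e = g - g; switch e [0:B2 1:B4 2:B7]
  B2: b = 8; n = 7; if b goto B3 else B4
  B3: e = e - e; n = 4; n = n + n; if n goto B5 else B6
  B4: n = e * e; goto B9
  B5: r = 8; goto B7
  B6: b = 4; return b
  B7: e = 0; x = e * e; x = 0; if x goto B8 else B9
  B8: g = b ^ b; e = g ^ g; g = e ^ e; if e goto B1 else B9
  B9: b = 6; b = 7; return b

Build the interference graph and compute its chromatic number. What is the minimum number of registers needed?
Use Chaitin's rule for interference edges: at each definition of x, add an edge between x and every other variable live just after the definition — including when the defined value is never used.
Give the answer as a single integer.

Answer: 3

Analysis:
Block summaries:
  B0: {b,r,x} / ∅
  B1: {e,g} / ∅
  B2: {b,n} / ∅
  B3: {e,n} / {e}
  B4: {n} / {e}
  B5: {r} / ∅
  B6: {b} / ∅
  B7: {e,x} / ∅
  B8: {e,g} / {b}
  B9: {b} / ∅

Live sets:
  live B0: ∅→{b}
  live B1: {b}→{b,e}
  live B2: {e}→{b,e}
  live B3: {b,e}→{b}
  live B4: {e}→∅
  live B5: {b}→{b}
  live B6: ∅→∅
  live B7: {b}→{b}
  live B8: {b}→{b}
  live B9: ∅→∅

Interference:
  b — {e,g,n,r,x}
  e — {b,g,n}
  g — {b,e}
  n — {b,e}
  r — {b,x}
  x — {b,r}

Chromatic number:
  lower bound: {b,e,g} mutually conflict ⇒ χ ≥ 3
  3-colouring: R0={b}  R1={e,r}  R2={g,n,x}
  χ = 3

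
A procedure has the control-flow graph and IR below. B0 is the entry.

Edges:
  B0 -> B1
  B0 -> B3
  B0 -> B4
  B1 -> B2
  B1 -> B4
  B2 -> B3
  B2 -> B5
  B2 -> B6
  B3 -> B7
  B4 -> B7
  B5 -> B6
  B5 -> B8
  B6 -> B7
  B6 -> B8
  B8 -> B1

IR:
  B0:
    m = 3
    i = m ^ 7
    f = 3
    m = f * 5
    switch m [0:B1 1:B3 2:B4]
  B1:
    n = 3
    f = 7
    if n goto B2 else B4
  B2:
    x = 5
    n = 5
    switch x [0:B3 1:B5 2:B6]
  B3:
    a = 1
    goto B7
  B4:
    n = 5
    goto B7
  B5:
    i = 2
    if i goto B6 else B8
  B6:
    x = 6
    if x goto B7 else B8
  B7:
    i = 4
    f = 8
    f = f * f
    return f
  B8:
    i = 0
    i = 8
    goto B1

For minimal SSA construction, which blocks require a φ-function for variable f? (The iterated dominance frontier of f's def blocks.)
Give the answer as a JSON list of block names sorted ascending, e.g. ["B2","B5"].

Answer: ["B1", "B3", "B4", "B7"]

Working:
idom tree: B1←B0 B2←B1 B3←B0 B4←B0 B5←B2 B6←B2 B7←B0 B8←B2
Dom at joins:
  B1: preds {B0,B8}: {B0} ∩ {B0,B1,B2,B8} = {B0}; idom=B0
  B3: preds {B0,B2}: {B0} ∩ {B0,B1,B2} = {B0}; idom=B0
  B4: preds {B0,B1}: {B0} ∩ {B0,B1} = {B0}; idom=B0
  B6: preds {B2,B5}: {B0,B1,B2} ∩ {B0,B1,B2,B5} = {B0,B1,B2}; idom=B2
  B7: preds {B3,B4,B6}: {B0,B3} ∩ {B0,B4} ∩ {B0,B1,B2,B6} = {B0}; idom=B0
  B8: preds {B5,B6}: {B0,B1,B2,B5} ∩ {B0,B1,B2,B6} = {B0,B1,B2}; idom=B2

DF derivation:
  B1←B0: walk · to B0
  B1←B8: walk B8→B2→B1 to B0
  B3←B0: walk · to B0
  B3←B2: walk B2→B1 to B0
  B4←B0: walk · to B0
  B4←B1: walk B1 to B0
  B6←B2: walk · to B2
  B6←B5: walk B5 to B2
  B7←B3: walk B3 to B0
  B7←B4: walk B4 to B0
  B7←B6: walk B6→B2→B1 to B0
  B8←B5: walk B5 to B2
  B8←B6: walk B6 to B2
  DF(B0)=∅
  DF(B1)={B1,B3,B4,B7}
  DF(B2)={B1,B3,B7}
  DF(B3)={B7}
  DF(B4)={B7}
  DF(B5)={B6,B8}
  DF(B6)={B7,B8}
  DF(B7)=∅
  DF(B8)={B1}

φ for f: defs {B0,B1,B7}
  DF⁺ = {B1,B3,B4,B7}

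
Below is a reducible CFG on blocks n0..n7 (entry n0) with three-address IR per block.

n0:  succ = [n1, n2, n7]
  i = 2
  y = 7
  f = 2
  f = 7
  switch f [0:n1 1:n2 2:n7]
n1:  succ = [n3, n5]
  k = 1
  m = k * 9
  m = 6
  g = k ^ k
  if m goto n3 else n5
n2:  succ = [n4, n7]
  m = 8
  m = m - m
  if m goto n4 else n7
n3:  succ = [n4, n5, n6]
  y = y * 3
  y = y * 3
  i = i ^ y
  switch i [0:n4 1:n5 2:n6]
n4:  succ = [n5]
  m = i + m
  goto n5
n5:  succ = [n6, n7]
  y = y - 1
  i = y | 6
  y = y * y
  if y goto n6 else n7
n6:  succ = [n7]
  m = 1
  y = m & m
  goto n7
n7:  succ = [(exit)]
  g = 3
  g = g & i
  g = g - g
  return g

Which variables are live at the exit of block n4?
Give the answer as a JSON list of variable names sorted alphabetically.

Answer: ["y"]

Derivation:
def/use:
  n0: def={f,i,y} ue=∅
  n1: def={g,k,m} ue=∅
  n2: def={m} ue=∅
  n3: def={i,y} ue={i,y}
  n4: def={m} ue={i,m}
  n5: def={i,y} ue={y}
  n6: def={m,y} ue=∅
  n7: def={g} ue={i}

Backward fixpoint:
  n0: in=∅ out={i,y}
  n1: in={i,y} out={i,m,y}
  n2: in={i,y} out={i,m,y}
  n3: in={i,m,y} out={i,m,y}
  n4: in={i,m,y} out={y}
  n5: in={y} out={i}
  n6: in={i} out={i}
  n7: in={i} out=∅

live-out(n4) = ["y"]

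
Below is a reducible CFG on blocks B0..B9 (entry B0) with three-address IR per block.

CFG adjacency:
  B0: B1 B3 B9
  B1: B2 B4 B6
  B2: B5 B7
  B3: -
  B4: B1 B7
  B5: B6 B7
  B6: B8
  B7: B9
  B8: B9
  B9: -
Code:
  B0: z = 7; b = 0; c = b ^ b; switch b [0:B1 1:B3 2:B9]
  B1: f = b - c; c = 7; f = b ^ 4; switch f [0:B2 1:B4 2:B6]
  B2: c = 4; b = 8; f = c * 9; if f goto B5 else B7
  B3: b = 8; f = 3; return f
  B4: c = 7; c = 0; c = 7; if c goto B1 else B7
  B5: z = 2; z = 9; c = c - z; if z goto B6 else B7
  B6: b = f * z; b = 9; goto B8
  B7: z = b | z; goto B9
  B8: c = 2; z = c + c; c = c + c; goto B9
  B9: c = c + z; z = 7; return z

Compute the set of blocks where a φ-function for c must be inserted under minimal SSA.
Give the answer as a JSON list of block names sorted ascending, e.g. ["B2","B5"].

idom tree: B1←B0 B2←B1 B3←B0 B4←B1 B5←B2 B6←B1 B7←B1 B8←B6 B9←B0
Dom∩ at merges:
  B1: preds {B0,B4}: {B0} ∩ {B0,B1,B4} = {B0}; idom=B0
  B6: preds {B1,B5}: {B0,B1} ∩ {B0,B1,B2,B5} = {B0,B1}; idom=B1
  B7: preds {B2,B4,B5}: {B0,B1,B2} ∩ {B0,B1,B4} ∩ {B0,B1,B2,B5} = {B0,B1}; idom=B1
  B9: preds {B0,B7,B8}: {B0} ∩ {B0,B1,B7} ∩ {B0,B1,B6,B8} = {B0}; idom=B0

Frontier:
  B1←B0: walk · to B0
  B1←B4: walk B4→B1 to B0
  B6←B1: walk · to B1
  B6←B5: walk B5→B2 to B1
  B7←B2: walk B2 to B1
  B7←B4: walk B4 to B1
  B7←B5: walk B5→B2 to B1
  B9←B0: walk · to B0
  B9←B7: walk B7→B1 to B0
  B9←B8: walk B8→B6→B1 to B0
  B0: DF=∅
  B1: DF={B1,B9}
  B2: DF={B6,B7}
  B3: DF=∅
  B4: DF={B1,B7}
  B5: DF={B6,B7}
  B6: DF={B9}
  B7: DF={B9}
  B8: DF={B9}
  B9: DF=∅

φ for c: defs {B0,B1,B2,B4,B5,B8,B9}
  DF⁺ = {B1,B6,B7,B9}

Answer: ["B1", "B6", "B7", "B9"]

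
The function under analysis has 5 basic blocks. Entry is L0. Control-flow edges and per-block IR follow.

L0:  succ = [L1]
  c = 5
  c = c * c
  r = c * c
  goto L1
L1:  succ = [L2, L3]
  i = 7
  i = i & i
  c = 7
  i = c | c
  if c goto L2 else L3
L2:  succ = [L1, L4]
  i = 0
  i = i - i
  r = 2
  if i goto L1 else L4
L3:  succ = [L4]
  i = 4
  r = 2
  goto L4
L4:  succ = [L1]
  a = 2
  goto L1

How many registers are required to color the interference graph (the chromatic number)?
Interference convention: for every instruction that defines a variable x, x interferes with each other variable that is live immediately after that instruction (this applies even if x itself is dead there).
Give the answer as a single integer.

Answer: 2

Analysis:
Block summaries:
  L0 def {c,r} use ∅
  L1 def {c,i} use ∅
  L2 def {i,r} use ∅
  L3 def {i,r} use ∅
  L4 def {a} use ∅

Backward fixpoint:
  L0 li=∅ lo=∅
  L1 li=∅ lo=∅
  L2 li=∅ lo=∅
  L3 li=∅ lo=∅
  L4 li=∅ lo=∅

Interference:
  a — ∅
  c — {i}
  i — {c,r}
  r — {i}

Colouring:
  {c,i} pairwise interfere (2-clique) ⇒ χ ≥ 2
  2-colouring: R0={a,i}  R1={c,r}
  χ = 2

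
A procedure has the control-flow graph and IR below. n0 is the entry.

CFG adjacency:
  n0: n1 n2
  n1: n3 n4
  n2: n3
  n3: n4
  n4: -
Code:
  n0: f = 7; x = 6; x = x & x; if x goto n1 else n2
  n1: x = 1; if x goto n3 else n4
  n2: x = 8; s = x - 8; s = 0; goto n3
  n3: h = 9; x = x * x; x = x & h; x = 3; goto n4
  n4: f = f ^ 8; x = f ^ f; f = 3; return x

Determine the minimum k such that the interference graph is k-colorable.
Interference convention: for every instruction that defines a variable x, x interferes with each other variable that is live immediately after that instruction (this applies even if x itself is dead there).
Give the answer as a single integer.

def/use:
  n0: {f,x} / ∅
  n1: {x} / ∅
  n2: {s,x} / ∅
  n3: {h,x} / {x}
  n4: {f,x} / {f}

Liveness:
  n0 li=∅ lo={f}
  n1 li={f} lo={f,x}
  n2 li={f} lo={f,x}
  n3 li={f,x} lo={f}
  n4 li={f} lo=∅

Interfere edges:
  f: {h,s,x}
  h: {f,x}
  s: {f,x}
  x: {f,h,s}

Colouring:
  lower bound: {f,h,x} mutually conflict ⇒ χ ≥ 3
  3-colouring: R0={f}  R1={x}  R2={h,s}
  χ = 3

Answer: 3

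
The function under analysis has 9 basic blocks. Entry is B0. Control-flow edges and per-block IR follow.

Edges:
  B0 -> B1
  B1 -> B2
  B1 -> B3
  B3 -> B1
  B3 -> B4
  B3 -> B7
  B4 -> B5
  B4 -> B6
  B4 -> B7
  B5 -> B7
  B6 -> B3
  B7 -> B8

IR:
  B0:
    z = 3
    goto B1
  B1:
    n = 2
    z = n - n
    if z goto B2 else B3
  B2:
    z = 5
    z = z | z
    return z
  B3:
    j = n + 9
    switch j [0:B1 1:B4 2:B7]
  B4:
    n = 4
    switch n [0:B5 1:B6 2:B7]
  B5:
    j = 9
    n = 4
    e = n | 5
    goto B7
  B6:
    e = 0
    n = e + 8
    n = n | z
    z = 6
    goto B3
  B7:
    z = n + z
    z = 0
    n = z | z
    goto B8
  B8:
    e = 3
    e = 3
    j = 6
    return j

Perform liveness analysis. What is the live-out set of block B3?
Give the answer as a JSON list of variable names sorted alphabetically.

Per-block:
  B0: {z} / ∅
  B1: {n,z} / ∅
  B2: {z} / ∅
  B3: {j} / {n}
  B4: {n} / ∅
  B5: {e,j,n} / ∅
  B6: {e,n,z} / {z}
  B7: {n,z} / {n,z}
  B8: {e,j} / ∅

Backward fixpoint:
  B0 li=∅ lo=∅
  B1 li=∅ lo={n,z}
  B2 li=∅ lo=∅
  B3 li={n,z} lo={n,z}
  B4 li={z} lo={n,z}
  B5 li={z} lo={n,z}
  B6 li={z} lo={n,z}
  B7 li={n,z} lo=∅
  B8 li=∅ lo=∅

live-out(B3) = ["n", "z"]

Answer: ["n", "z"]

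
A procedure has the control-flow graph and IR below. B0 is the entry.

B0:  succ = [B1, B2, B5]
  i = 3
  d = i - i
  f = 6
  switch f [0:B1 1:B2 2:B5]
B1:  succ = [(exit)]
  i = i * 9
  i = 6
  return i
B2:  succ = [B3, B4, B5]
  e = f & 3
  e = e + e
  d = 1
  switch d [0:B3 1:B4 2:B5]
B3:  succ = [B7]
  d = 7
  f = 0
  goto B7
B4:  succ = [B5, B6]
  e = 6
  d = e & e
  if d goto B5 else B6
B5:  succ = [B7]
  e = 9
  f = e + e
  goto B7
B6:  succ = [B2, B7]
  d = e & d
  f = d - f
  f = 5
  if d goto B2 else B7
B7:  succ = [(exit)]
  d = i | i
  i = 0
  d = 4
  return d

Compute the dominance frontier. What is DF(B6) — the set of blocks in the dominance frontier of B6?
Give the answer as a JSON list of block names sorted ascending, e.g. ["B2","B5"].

Answer: ["B2", "B7"]

Analysis:
idom tree: B1←B0 B2←B0 B3←B2 B4←B2 B5←B0 B6←B4 B7←B0
Dom∩ at merges:
  B2: preds {B0,B6}: {B0} ∩ {B0,B2,B4,B6} = {B0}; idom=B0
  B5: preds {B0,B2,B4}: {B0} ∩ {B0,B2} ∩ {B0,B2,B4} = {B0}; idom=B0
  B7: preds {B3,B5,B6}: {B0,B2,B3} ∩ {B0,B5} ∩ {B0,B2,B4,B6} = {B0}; idom=B0

Frontier:
  join B2 pred B0: · stop@B0
  join B2 pred B6: B6→B4→B2 stop@B0
  join B5 pred B0: · stop@B0
  join B5 pred B2: B2 stop@B0
  join B5 pred B4: B4→B2 stop@B0
  join B7 pred B3: B3→B2 stop@B0
  join B7 pred B5: B5 stop@B0
  join B7 pred B6: B6→B4→B2 stop@B0
  B0: DF=∅
  B1: DF=∅
  B2: DF={B2,B5,B7}
  B3: DF={B7}
  B4: DF={B2,B5,B7}
  B5: DF={B7}
  B6: DF={B2,B7}
  B7: DF=∅

DF(B6) = ["B2", "B7"]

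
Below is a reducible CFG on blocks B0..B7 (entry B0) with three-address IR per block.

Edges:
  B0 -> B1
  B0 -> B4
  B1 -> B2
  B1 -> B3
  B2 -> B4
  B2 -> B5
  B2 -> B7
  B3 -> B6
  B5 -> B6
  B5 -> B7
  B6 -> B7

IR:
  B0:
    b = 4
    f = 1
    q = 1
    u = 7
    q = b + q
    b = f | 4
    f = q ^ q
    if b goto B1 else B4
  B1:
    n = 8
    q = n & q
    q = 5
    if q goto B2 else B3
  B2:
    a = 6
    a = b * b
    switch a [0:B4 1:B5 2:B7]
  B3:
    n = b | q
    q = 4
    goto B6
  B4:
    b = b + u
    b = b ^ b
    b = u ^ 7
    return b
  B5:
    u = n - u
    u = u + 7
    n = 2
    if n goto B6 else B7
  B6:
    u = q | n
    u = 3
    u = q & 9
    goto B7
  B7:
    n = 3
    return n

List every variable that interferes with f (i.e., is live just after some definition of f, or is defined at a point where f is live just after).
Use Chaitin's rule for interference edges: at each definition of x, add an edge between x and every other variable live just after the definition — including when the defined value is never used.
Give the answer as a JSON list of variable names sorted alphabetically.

def/use:
  B0 def {b,f,q,u} use ∅
  B1 def {n,q} use {q}
  B2 def {a} use {b}
  B3 def {n,q} use {b,q}
  B4 def {b} use {b,u}
  B5 def {n,u} use {n,u}
  B6 def {u} use {n,q}
  B7 def {n} use ∅

Backward fixpoint:
  B0 li=∅ lo={b,q,u}
  B1 li={b,q,u} lo={b,n,q,u}
  B2 li={b,n,q,u} lo={b,n,q,u}
  B3 li={b,q} lo={n,q}
  B4 li={b,u} lo=∅
  B5 li={n,q,u} lo={n,q}
  B6 li={n,q} lo=∅
  B7 li=∅ lo=∅

Interference:
  a: {b,n,q,u}
  b: {a,f,n,q,u}
  f: {b,q,u}
  n: {a,b,q,u}
  q: {a,b,f,n,u}
  u: {a,b,f,n,q}

N(f) = ["b", "q", "u"]

Answer: ["b", "q", "u"]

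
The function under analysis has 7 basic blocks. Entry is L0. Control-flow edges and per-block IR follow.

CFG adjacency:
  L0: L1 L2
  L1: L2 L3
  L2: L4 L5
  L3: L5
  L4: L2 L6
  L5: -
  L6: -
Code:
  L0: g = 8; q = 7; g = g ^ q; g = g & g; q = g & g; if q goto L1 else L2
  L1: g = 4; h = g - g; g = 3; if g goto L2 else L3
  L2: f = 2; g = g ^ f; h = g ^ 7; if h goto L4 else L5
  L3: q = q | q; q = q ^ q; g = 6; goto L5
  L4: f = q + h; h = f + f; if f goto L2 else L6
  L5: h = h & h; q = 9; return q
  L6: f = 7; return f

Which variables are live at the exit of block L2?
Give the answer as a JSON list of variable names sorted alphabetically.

Answer: ["g", "h", "q"]

Working:
Block summaries:
  L0 def {g,q} use ∅
  L1 def {g,h} use ∅
  L2 def {f,g,h} use {g}
  L3 def {g,q} use {q}
  L4 def {f,h} use {h,q}
  L5 def {h,q} use {h}
  L6 def {f} use ∅

Live sets:
  live L0: ∅→{g,q}
  live L1: {q}→{g,h,q}
  live L2: {g,q}→{g,h,q}
  live L3: {h,q}→{h}
  live L4: {g,h,q}→{g,q}
  live L5: {h}→∅
  live L6: ∅→∅

live-out(L2) = ["g", "h", "q"]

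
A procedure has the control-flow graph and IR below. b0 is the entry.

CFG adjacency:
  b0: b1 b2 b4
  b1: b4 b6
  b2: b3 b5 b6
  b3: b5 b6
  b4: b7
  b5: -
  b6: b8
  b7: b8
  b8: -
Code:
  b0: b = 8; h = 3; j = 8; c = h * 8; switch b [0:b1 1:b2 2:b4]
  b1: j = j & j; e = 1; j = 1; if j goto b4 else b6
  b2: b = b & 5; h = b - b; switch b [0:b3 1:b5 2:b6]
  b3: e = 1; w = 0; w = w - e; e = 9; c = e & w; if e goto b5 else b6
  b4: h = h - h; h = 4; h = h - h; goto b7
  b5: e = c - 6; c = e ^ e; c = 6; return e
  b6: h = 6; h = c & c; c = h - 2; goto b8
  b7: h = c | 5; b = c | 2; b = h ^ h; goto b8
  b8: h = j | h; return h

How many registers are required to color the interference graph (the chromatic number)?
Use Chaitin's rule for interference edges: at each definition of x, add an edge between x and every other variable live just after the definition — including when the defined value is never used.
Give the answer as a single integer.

Block summaries:
  b0: def={b,c,h,j} ue=∅
  b1: def={e,j} ue={j}
  b2: def={b,h} ue={b}
  b3: def={c,e,w} ue=∅
  b4: def={h} ue={h}
  b5: def={c,e} ue={c}
  b6: def={c,h} ue={c}
  b7: def={b,h} ue={c}
  b8: def={h} ue={h,j}

Liveness:
  live b0: ∅→{b,c,h,j}
  live b1: {c,h,j}→{c,h,j}
  live b2: {b,c,j}→{c,j}
  live b3: {j}→{c,j}
  live b4: {c,h,j}→{c,j}
  live b5: {c}→∅
  live b6: {c,j}→{h,j}
  live b7: {c,j}→{h,j}
  live b8: {h,j}→∅

Interference:
  b: {c,h,j}
  c: {b,e,h,j}
  e: {c,h,j,w}
  h: {b,c,e,j}
  j: {b,c,e,h,w}
  w: {e,j}

Chromatic number:
  {b,c,h,j} pairwise interfere (4-clique) ⇒ χ ≥ 4
  4-colouring: R0={j}  R1={c,w}  R2={b,e}  R3={h}
  χ = 4

Answer: 4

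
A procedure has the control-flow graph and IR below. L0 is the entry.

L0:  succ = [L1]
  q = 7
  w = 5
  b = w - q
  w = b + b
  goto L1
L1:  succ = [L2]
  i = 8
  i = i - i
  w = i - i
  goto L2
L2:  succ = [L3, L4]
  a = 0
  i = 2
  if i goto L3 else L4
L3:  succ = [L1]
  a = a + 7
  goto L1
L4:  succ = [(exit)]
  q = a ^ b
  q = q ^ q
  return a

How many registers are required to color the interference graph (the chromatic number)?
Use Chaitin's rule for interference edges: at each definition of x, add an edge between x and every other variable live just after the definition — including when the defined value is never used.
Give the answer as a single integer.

Answer: 3

Working:
Per-block:
  L0 def {b,q,w} use ∅
  L1 def {i,w} use ∅
  L2 def {a,i} use ∅
  L3 def {a} use {a}
  L4 def {q} use {a,b}

Live sets:
  L0 li=∅ lo={b}
  L1 li={b} lo={b}
  L2 li={b} lo={a,b}
  L3 li={a,b} lo={b}
  L4 li={a,b} lo=∅

Interfere edges:
  a: {b,i,q}
  b: {a,i,w}
  i: {a,b}
  q: {a,w}
  w: {b,q}

Chromatic number:
  lower bound: {a,b,i} mutually conflict ⇒ χ ≥ 3
  assign a→c0 b→c1 i→c2 q→c1 w→c0 — no edge inside a register ⇒ χ ≤ 3
  χ = 3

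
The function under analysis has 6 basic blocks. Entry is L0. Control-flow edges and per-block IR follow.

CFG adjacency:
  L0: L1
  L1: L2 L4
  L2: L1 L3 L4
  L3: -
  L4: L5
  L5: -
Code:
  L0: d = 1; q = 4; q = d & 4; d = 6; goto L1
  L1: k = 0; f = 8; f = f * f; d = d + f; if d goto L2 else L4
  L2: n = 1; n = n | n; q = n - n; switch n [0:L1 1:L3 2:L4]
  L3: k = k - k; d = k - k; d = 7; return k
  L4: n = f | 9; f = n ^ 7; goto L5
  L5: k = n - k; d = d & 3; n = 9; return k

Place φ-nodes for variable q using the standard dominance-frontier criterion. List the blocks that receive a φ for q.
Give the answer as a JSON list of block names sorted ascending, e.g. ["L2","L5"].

idom tree: L1←L0 L2←L1 L3←L2 L4←L1 L5←L4
Dom at joins:
  L1: preds {L0,L2}: {L0} ∩ {L0,L1,L2} = {L0}; idom=L0
  L4: preds {L1,L2}: {L0,L1} ∩ {L0,L1,L2} = {L0,L1}; idom=L1

Frontier:
  L1←L0: walk · to L0
  L1←L2: walk L2→L1 to L0
  L4←L1: walk · to L1
  L4←L2: walk L2 to L1
  DF(L0)=∅
  DF(L1)={L1}
  DF(L2)={L1,L4}
  DF(L3)=∅
  DF(L4)=∅
  DF(L5)=∅

φ for q: defs {L0,L2}
  DF⁺ = {L1,L4}

Answer: ["L1", "L4"]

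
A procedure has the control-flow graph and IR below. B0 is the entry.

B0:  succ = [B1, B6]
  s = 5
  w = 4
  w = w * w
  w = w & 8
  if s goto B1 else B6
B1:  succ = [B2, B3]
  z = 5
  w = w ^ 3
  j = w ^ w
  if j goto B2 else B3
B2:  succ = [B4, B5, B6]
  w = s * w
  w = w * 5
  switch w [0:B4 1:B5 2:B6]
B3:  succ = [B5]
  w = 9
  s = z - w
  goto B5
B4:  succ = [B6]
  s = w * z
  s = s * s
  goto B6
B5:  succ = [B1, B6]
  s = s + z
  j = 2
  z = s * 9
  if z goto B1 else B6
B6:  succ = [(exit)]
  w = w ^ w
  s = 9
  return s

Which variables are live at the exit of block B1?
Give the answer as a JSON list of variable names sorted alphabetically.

def/use:
  B0: {s,w} / ∅
  B1: {j,w,z} / {w}
  B2: {w} / {s,w}
  B3: {s,w} / {z}
  B4: {s} / {w,z}
  B5: {j,s,z} / {s,z}
  B6: {s,w} / {w}

Backward fixpoint:
  B0: in=∅ out={s,w}
  B1: in={s,w} out={s,w,z}
  B2: in={s,w,z} out={s,w,z}
  B3: in={z} out={s,w,z}
  B4: in={w,z} out={w}
  B5: in={s,w,z} out={s,w}
  B6: in={w} out=∅

live-out(B1) = ["s", "w", "z"]

Answer: ["s", "w", "z"]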